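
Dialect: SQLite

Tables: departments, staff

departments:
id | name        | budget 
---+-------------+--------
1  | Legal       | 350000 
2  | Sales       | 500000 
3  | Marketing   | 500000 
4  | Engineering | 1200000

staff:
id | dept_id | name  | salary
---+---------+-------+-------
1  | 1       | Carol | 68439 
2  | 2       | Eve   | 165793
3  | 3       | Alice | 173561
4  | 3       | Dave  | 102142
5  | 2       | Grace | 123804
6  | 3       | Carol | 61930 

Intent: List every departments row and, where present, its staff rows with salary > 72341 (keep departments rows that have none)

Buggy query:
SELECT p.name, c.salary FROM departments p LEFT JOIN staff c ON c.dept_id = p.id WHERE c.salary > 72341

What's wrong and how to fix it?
Bug: Filtering c.salary in WHERE discards the NULL rows produced by LEFT JOIN, turning it into an inner join

Fix: Move the right-table condition into the ON clause so unmatched parents are kept

Corrected query:
SELECT p.name, c.salary FROM departments p LEFT JOIN staff c ON c.dept_id = p.id AND c.salary > 72341

Result:
name        | salary
------------+-------
Legal       | NULL  
Sales       | 123804
Sales       | 165793
Marketing   | 102142
Marketing   | 173561
Engineering | NULL  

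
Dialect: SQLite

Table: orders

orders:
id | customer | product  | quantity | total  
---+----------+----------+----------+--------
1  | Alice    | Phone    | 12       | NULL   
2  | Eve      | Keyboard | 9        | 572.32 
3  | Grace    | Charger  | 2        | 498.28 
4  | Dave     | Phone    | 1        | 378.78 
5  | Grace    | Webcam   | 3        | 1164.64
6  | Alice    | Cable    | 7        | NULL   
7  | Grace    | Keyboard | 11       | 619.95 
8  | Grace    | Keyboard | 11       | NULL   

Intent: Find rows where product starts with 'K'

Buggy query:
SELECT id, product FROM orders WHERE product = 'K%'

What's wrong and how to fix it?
Bug: Wildcards only work with LIKE; '=' treats '%' as a literal character

Fix: Use LIKE for wildcard pattern matching

Corrected query:
SELECT id, product FROM orders WHERE product LIKE 'K%'

Result:
id | product 
---+---------
2  | Keyboard
7  | Keyboard
8  | Keyboard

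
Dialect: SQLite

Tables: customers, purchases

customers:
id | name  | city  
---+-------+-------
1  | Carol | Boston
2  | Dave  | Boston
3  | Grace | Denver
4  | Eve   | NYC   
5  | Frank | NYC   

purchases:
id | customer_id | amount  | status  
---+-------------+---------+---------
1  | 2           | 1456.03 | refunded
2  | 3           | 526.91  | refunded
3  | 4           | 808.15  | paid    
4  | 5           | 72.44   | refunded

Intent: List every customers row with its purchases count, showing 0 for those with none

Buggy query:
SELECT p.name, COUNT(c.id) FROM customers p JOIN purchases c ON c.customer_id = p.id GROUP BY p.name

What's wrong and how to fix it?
Bug: INNER JOIN drops customers rows that have no matching purchases rows

Fix: Use LEFT JOIN so parents without children still appear (COUNT(c.id) gives 0)

Corrected query:
SELECT p.name, COUNT(c.id) FROM customers p LEFT JOIN purchases c ON c.customer_id = p.id GROUP BY p.name

Result:
name  | COUNT(c.id)
------+------------
Carol | 0          
Dave  | 1          
Eve   | 1          
Frank | 1          
Grace | 1          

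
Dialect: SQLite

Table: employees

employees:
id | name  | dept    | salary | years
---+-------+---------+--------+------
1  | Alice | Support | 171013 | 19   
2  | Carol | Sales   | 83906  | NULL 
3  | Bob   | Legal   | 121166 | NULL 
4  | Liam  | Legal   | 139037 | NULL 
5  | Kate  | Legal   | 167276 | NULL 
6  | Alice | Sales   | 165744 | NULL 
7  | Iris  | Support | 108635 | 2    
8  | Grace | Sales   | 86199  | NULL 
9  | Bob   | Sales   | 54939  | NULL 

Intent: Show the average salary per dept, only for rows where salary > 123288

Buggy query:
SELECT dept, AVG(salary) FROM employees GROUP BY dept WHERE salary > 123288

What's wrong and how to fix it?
Bug: WHERE cannot follow GROUP BY

Fix: Place WHERE between FROM and GROUP BY

Corrected query:
SELECT dept, AVG(salary) FROM employees WHERE salary > 123288 GROUP BY dept

Result:
dept    | AVG(salary)
--------+------------
Legal   | 153156.5   
Sales   | 165744     
Support | 171013     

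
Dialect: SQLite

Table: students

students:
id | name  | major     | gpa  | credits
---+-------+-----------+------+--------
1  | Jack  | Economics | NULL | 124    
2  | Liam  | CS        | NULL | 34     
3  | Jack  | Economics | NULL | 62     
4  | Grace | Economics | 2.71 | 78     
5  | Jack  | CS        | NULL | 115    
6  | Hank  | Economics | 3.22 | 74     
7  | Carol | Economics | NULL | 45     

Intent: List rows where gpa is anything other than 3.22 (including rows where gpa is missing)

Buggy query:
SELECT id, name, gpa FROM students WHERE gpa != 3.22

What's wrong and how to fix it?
Bug: Inequality against NULL is unknown, not true; rows with NULL are dropped

Fix: Handle NULL separately with IS NULL alongside the inequality

Corrected query:
SELECT id, name, gpa FROM students WHERE gpa != 3.22 OR gpa IS NULL

Result:
id | name  | gpa 
---+-------+-----
1  | Jack  | NULL
2  | Liam  | NULL
3  | Jack  | NULL
4  | Grace | 2.71
5  | Jack  | NULL
7  | Carol | NULL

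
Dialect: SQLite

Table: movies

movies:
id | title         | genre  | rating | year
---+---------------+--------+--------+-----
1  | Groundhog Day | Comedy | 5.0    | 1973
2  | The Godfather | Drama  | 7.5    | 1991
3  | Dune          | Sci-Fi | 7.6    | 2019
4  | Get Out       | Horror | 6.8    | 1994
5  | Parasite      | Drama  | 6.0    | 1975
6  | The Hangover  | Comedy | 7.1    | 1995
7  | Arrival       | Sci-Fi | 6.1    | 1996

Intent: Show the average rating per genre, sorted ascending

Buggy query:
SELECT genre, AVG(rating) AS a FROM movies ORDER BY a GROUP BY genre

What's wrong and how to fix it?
Bug: ORDER BY appears before GROUP BY; SQL clause order requires GROUP BY first

Fix: Move ORDER BY to the end, after GROUP BY

Corrected query:
SELECT genre, AVG(rating) AS a FROM movies GROUP BY genre ORDER BY a

Result:
genre  | a   
-------+-----
Comedy | 6.05
Drama  | 6.75
Horror | 6.8 
Sci-Fi | 6.85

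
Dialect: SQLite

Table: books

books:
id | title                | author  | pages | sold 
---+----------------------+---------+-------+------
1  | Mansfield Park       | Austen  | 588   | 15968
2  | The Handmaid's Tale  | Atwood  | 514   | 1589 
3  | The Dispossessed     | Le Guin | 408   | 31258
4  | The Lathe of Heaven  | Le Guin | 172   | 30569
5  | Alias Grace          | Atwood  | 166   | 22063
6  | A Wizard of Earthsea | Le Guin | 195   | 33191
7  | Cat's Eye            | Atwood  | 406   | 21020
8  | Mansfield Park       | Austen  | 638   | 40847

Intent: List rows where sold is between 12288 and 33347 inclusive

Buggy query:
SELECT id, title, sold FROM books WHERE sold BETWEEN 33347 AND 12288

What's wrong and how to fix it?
Bug: BETWEEN expects the lower bound first; with 33347 AND 12288 the range is empty

Fix: Write BETWEEN 12288 AND 33347

Corrected query:
SELECT id, title, sold FROM books WHERE sold BETWEEN 12288 AND 33347

Result:
id | title                | sold 
---+----------------------+------
1  | Mansfield Park       | 15968
3  | The Dispossessed     | 31258
4  | The Lathe of Heaven  | 30569
5  | Alias Grace          | 22063
6  | A Wizard of Earthsea | 33191
7  | Cat's Eye            | 21020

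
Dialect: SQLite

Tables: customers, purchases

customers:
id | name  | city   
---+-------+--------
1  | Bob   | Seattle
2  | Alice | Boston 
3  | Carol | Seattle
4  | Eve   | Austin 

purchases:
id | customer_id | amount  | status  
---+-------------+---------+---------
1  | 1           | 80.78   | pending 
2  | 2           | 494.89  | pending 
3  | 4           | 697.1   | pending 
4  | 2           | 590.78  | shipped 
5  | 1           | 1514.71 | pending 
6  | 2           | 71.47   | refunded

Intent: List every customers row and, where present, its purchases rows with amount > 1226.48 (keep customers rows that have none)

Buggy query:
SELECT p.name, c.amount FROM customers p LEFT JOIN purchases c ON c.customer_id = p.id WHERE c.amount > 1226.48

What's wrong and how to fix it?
Bug: Filtering c.amount in WHERE discards the NULL rows produced by LEFT JOIN, turning it into an inner join

Fix: Move the right-table condition into the ON clause so unmatched parents are kept

Corrected query:
SELECT p.name, c.amount FROM customers p LEFT JOIN purchases c ON c.customer_id = p.id AND c.amount > 1226.48

Result:
name  | amount 
------+--------
Bob   | 1514.71
Alice | NULL   
Carol | NULL   
Eve   | NULL   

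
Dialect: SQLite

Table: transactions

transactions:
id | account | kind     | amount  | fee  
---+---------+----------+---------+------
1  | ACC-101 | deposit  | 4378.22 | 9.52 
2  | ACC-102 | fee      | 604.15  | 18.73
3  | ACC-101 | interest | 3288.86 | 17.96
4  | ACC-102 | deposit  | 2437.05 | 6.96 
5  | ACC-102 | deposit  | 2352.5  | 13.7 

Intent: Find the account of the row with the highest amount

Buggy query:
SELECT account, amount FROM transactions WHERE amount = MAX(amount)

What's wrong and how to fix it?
Bug: WHERE is evaluated per row; an aggregate over the whole table isn't defined there

Fix: Use a subquery: WHERE amount = (SELECT MAX(amount) FROM transactions)

Corrected query:
SELECT account, amount FROM transactions WHERE amount = (SELECT MAX(amount) FROM transactions)

Result:
account | amount 
--------+--------
ACC-101 | 4378.22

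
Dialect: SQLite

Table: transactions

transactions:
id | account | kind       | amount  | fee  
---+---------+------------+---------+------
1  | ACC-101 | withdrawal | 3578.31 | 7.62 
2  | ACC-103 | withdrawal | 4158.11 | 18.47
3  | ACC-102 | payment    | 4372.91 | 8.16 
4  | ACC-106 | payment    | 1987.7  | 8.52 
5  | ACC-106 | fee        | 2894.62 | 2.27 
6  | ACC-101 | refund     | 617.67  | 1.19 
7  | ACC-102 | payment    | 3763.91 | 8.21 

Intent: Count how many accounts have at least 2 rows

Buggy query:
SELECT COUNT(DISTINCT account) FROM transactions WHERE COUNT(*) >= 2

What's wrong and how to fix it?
Bug: WHERE filters individual rows, not groups, so a group-level COUNT is invalid there

Fix: Use a subquery that GROUPs and filters with HAVING, then count its rows

Corrected query:
SELECT COUNT(*) FROM (SELECT account FROM transactions GROUP BY account HAVING COUNT(*) >= 2)

Result:
COUNT(*)
--------
3       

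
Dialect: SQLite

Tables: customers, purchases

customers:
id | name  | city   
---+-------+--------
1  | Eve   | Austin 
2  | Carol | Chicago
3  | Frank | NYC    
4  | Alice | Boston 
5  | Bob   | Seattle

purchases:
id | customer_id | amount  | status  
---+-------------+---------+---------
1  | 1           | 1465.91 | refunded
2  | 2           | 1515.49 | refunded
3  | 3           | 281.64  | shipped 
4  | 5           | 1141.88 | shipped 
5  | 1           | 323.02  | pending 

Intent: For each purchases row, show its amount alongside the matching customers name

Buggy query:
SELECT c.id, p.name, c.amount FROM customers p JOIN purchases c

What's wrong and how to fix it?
Bug: JOIN with no ON clause produces a cartesian product; every purchases row pairs with every customers row

Fix: Specify the join condition linking the foreign key to the parent id

Corrected query:
SELECT c.id, p.name, c.amount FROM customers p JOIN purchases c ON c.customer_id = p.id

Result:
id | name  | amount 
---+-------+--------
1  | Eve   | 1465.91
2  | Carol | 1515.49
3  | Frank | 281.64 
4  | Bob   | 1141.88
5  | Eve   | 323.02 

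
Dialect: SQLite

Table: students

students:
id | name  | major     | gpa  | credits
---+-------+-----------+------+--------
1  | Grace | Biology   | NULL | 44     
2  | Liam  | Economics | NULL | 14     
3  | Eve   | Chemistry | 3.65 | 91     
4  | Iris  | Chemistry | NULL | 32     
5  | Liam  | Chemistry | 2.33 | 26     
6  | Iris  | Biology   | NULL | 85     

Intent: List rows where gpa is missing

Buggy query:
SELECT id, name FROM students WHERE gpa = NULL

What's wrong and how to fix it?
Bug: Comparing to NULL with '=' never matches; NULL = NULL is unknown, not true

Fix: Replace '= NULL' with 'IS NULL'

Corrected query:
SELECT id, name FROM students WHERE gpa IS NULL

Result:
id | name 
---+------
1  | Grace
2  | Liam 
4  | Iris 
6  | Iris 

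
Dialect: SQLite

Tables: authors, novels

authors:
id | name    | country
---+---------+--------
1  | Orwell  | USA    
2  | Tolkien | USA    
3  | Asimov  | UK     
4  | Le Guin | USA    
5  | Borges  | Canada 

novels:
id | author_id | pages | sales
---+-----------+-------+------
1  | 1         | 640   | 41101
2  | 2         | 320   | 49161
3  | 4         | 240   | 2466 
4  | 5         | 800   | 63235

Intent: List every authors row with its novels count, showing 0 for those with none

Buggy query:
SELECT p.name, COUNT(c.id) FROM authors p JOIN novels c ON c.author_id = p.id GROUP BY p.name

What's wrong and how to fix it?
Bug: An inner join excludes parents with zero children

Fix: Switch to LEFT JOIN to retain unmatched parent rows

Corrected query:
SELECT p.name, COUNT(c.id) FROM authors p LEFT JOIN novels c ON c.author_id = p.id GROUP BY p.name

Result:
name    | COUNT(c.id)
--------+------------
Asimov  | 0          
Borges  | 1          
Le Guin | 1          
Orwell  | 1          
Tolkien | 1          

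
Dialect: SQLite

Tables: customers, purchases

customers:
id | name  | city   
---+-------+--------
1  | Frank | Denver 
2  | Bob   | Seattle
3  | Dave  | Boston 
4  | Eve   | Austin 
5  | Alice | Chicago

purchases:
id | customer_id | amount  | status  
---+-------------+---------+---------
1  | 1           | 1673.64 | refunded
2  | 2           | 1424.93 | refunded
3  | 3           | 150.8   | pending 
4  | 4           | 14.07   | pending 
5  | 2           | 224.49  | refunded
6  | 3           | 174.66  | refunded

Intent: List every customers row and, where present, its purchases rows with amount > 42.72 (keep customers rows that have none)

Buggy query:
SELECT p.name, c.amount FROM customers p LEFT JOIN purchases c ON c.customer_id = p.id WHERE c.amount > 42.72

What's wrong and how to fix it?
Bug: Filtering c.amount in WHERE discards the NULL rows produced by LEFT JOIN, turning it into an inner join

Fix: Move the right-table condition into the ON clause so unmatched parents are kept

Corrected query:
SELECT p.name, c.amount FROM customers p LEFT JOIN purchases c ON c.customer_id = p.id AND c.amount > 42.72

Result:
name  | amount 
------+--------
Frank | 1673.64
Bob   | 224.49 
Bob   | 1424.93
Dave  | 150.8  
Dave  | 174.66 
Eve   | NULL   
Alice | NULL   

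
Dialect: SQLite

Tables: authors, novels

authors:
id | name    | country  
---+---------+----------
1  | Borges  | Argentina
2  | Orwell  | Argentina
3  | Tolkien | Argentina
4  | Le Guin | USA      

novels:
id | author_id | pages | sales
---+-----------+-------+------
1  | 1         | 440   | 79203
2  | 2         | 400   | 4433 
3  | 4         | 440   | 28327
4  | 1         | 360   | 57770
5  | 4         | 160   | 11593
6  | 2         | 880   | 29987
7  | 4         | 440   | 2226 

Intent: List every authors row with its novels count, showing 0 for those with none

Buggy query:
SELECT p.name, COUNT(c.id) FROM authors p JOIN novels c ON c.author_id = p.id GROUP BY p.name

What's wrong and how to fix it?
Bug: INNER JOIN drops authors rows that have no matching novels rows

Fix: Switch to LEFT JOIN to retain unmatched parent rows

Corrected query:
SELECT p.name, COUNT(c.id) FROM authors p LEFT JOIN novels c ON c.author_id = p.id GROUP BY p.name

Result:
name    | COUNT(c.id)
--------+------------
Borges  | 2          
Le Guin | 3          
Orwell  | 2          
Tolkien | 0          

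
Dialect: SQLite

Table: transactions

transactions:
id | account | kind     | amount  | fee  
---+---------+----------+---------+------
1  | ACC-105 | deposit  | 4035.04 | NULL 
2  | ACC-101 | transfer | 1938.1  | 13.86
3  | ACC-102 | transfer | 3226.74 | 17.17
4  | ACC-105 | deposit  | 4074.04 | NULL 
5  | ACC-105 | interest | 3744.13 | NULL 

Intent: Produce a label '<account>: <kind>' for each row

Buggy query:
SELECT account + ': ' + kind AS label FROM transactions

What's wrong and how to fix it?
Bug: '+' is numeric addition; on text columns SQLite converts them to 0 instead of concatenating

Fix: Use the || operator for string concatenation

Corrected query:
SELECT account || ': ' || kind AS label FROM transactions

Result:
label            
-----------------
ACC-105: deposit 
ACC-101: transfer
ACC-102: transfer
ACC-105: deposit 
ACC-105: interest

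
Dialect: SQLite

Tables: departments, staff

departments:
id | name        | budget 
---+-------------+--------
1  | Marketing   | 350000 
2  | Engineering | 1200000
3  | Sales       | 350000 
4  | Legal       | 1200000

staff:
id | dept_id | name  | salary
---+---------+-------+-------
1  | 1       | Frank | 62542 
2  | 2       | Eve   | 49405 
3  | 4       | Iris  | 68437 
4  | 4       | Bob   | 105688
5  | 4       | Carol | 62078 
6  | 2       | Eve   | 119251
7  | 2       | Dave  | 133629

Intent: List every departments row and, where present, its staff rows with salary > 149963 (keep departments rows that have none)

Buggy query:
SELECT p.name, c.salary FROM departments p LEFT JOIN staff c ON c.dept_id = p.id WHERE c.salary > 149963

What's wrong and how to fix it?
Bug: Filtering c.salary in WHERE discards the NULL rows produced by LEFT JOIN, turning it into an inner join

Fix: Put 'c.salary > 149963' in the JOIN's ON clause instead of WHERE

Corrected query:
SELECT p.name, c.salary FROM departments p LEFT JOIN staff c ON c.dept_id = p.id AND c.salary > 149963

Result:
name        | salary
------------+-------
Marketing   | NULL  
Engineering | NULL  
Sales       | NULL  
Legal       | NULL  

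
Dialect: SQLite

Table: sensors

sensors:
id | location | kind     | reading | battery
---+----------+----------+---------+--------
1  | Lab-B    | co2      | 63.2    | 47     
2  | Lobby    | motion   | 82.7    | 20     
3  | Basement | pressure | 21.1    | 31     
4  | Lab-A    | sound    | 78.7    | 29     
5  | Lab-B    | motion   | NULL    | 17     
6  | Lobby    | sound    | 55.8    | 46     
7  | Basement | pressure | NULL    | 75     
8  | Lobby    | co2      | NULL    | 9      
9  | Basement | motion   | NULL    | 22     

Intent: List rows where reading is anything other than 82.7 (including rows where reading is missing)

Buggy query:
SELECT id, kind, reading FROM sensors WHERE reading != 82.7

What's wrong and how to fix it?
Bug: 'reading != 82.7' is unknown when reading is NULL, so NULL rows are silently excluded

Fix: Handle NULL separately with IS NULL alongside the inequality

Corrected query:
SELECT id, kind, reading FROM sensors WHERE reading != 82.7 OR reading IS NULL

Result:
id | kind     | reading
---+----------+--------
1  | co2      | 63.2   
3  | pressure | 21.1   
4  | sound    | 78.7   
5  | motion   | NULL   
6  | sound    | 55.8   
7  | pressure | NULL   
8  | co2      | NULL   
9  | motion   | NULL   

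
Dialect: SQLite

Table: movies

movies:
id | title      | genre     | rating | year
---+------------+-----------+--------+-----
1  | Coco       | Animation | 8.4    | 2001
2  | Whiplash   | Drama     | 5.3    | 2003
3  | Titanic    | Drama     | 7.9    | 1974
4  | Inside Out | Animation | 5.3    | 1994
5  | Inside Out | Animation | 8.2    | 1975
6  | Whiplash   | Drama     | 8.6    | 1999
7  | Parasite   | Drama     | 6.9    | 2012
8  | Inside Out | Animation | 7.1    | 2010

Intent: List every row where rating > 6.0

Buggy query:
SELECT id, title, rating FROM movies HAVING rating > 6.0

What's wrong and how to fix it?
Bug: This is a non-aggregate query (no GROUP BY, no aggregates), so in SQLite the HAVING clause is invalid here; a row-level condition belongs in WHERE

Fix: Replace HAVING with WHERE since the condition applies to individual rows

Corrected query:
SELECT id, title, rating FROM movies WHERE rating > 6.0

Result:
id | title      | rating
---+------------+-------
1  | Coco       | 8.4   
3  | Titanic    | 7.9   
5  | Inside Out | 8.2   
6  | Whiplash   | 8.6   
7  | Parasite   | 6.9   
8  | Inside Out | 7.1   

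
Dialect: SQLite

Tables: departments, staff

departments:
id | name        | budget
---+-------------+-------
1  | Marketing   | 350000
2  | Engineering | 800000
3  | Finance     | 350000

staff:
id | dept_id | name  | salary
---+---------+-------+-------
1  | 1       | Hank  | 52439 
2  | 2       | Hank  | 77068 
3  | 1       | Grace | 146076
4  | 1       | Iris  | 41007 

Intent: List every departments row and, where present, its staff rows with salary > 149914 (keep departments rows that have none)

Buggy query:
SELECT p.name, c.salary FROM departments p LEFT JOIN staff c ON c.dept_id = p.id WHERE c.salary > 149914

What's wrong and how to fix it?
Bug: A WHERE condition on the right-hand table after LEFT JOIN drops unmatched parents

Fix: Move the right-table condition into the ON clause so unmatched parents are kept

Corrected query:
SELECT p.name, c.salary FROM departments p LEFT JOIN staff c ON c.dept_id = p.id AND c.salary > 149914

Result:
name        | salary
------------+-------
Marketing   | NULL  
Engineering | NULL  
Finance     | NULL  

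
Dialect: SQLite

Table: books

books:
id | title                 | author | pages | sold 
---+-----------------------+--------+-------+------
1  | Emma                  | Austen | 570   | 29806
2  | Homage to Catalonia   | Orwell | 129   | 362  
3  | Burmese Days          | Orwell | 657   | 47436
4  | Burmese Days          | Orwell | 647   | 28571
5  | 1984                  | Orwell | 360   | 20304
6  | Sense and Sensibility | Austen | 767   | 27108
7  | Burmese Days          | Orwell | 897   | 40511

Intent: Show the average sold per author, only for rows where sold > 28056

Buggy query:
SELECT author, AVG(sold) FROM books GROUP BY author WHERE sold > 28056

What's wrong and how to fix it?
Bug: Row-level WHERE must come before GROUP BY in the clause order

Fix: Move the WHERE clause before GROUP BY

Corrected query:
SELECT author, AVG(sold) FROM books WHERE sold > 28056 GROUP BY author

Result:
author | AVG(sold)   
-------+-------------
Austen | 29806       
Orwell | 38839.333333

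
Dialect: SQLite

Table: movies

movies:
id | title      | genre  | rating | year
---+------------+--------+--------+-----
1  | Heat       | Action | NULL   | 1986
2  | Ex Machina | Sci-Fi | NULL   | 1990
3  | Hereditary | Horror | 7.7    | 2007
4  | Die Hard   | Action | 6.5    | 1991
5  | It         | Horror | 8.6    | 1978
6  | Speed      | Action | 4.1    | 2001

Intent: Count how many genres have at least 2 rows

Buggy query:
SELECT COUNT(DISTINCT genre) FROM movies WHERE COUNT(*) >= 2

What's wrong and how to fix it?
Bug: COUNT(*) cannot appear in WHERE; the per-group count doesn't exist yet

Fix: Use a subquery that GROUPs and filters with HAVING, then count its rows

Corrected query:
SELECT COUNT(*) FROM (SELECT genre FROM movies GROUP BY genre HAVING COUNT(*) >= 2)

Result:
COUNT(*)
--------
2       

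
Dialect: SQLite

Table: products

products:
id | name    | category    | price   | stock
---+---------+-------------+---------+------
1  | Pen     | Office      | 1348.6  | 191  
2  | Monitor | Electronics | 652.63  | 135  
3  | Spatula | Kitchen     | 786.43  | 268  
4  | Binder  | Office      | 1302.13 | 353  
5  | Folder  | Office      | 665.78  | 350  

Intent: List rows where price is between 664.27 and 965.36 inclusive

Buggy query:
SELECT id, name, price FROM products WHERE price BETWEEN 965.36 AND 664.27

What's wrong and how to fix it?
Bug: BETWEEN expects the lower bound first; with 965.36 AND 664.27 the range is empty

Fix: Swap the bounds so the smaller value comes first

Corrected query:
SELECT id, name, price FROM products WHERE price BETWEEN 664.27 AND 965.36

Result:
id | name    | price 
---+---------+-------
3  | Spatula | 786.43
5  | Folder  | 665.78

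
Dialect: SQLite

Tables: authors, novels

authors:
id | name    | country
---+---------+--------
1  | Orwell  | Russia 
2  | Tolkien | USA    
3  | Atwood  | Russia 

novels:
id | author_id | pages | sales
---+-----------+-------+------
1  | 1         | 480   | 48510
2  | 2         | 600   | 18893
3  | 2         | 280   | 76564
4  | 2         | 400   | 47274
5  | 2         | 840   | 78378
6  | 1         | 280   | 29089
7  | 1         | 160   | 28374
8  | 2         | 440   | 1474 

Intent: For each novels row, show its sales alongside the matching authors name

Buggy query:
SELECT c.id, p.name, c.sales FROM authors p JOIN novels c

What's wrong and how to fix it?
Bug: JOIN with no ON clause produces a cartesian product; every novels row pairs with every authors row

Fix: Add ON c.author_id = p.id to the JOIN

Corrected query:
SELECT c.id, p.name, c.sales FROM authors p JOIN novels c ON c.author_id = p.id

Result:
id | name    | sales
---+---------+------
1  | Orwell  | 48510
2  | Tolkien | 18893
3  | Tolkien | 76564
4  | Tolkien | 47274
5  | Tolkien | 78378
6  | Orwell  | 29089
7  | Orwell  | 28374
8  | Tolkien | 1474 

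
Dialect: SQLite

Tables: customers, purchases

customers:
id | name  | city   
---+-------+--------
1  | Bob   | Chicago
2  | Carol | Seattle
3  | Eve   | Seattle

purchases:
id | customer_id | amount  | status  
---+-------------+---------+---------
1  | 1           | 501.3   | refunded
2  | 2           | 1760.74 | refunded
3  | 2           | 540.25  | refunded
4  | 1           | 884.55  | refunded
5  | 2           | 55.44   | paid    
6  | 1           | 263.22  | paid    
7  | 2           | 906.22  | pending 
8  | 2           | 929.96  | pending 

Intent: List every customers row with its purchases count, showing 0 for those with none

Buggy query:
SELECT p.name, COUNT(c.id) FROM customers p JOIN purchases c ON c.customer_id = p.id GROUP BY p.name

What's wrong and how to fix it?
Bug: An inner join excludes parents with zero children

Fix: Switch to LEFT JOIN to retain unmatched parent rows

Corrected query:
SELECT p.name, COUNT(c.id) FROM customers p LEFT JOIN purchases c ON c.customer_id = p.id GROUP BY p.name

Result:
name  | COUNT(c.id)
------+------------
Bob   | 3          
Carol | 5          
Eve   | 0          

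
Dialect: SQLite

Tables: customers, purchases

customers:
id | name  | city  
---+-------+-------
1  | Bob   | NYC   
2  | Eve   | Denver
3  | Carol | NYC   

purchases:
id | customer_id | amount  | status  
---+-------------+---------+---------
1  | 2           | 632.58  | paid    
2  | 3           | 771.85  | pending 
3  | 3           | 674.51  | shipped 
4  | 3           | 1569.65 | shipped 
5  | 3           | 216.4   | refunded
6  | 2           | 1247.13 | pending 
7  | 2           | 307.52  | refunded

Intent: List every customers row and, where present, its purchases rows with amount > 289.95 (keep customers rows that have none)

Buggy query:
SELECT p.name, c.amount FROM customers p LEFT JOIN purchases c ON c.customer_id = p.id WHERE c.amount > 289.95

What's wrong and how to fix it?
Bug: Filtering c.amount in WHERE discards the NULL rows produced by LEFT JOIN, turning it into an inner join

Fix: Move the right-table condition into the ON clause so unmatched parents are kept

Corrected query:
SELECT p.name, c.amount FROM customers p LEFT JOIN purchases c ON c.customer_id = p.id AND c.amount > 289.95

Result:
name  | amount 
------+--------
Bob   | NULL   
Eve   | 307.52 
Eve   | 632.58 
Eve   | 1247.13
Carol | 674.51 
Carol | 771.85 
Carol | 1569.65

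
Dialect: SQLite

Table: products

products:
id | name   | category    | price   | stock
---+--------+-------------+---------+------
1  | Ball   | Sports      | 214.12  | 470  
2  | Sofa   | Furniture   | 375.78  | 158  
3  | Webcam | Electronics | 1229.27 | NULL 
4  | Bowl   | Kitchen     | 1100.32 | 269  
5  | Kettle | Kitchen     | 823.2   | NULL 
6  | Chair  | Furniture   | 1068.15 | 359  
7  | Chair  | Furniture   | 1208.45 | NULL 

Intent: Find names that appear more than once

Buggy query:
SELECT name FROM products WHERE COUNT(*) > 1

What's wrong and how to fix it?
Bug: WHERE can't reference COUNT(*); aggregates are computed after WHERE

Fix: Group first, then use HAVING for the count condition

Corrected query:
SELECT name FROM products GROUP BY name HAVING COUNT(*) > 1

Result:
name 
-----
Chair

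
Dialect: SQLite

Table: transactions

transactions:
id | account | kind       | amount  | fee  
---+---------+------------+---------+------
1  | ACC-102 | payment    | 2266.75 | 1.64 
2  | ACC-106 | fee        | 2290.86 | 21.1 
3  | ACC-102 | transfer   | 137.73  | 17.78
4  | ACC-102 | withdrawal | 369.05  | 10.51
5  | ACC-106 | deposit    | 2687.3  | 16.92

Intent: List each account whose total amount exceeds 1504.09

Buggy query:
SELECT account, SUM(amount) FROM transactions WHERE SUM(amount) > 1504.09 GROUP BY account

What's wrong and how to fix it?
Bug: SUM(amount) is an aggregate, but WHERE filters rows before aggregation

Fix: Move the aggregate condition to a HAVING clause

Corrected query:
SELECT account, SUM(amount) FROM transactions GROUP BY account HAVING SUM(amount) > 1504.09

Result:
account | SUM(amount)
--------+------------
ACC-102 | 2773.53    
ACC-106 | 4978.16    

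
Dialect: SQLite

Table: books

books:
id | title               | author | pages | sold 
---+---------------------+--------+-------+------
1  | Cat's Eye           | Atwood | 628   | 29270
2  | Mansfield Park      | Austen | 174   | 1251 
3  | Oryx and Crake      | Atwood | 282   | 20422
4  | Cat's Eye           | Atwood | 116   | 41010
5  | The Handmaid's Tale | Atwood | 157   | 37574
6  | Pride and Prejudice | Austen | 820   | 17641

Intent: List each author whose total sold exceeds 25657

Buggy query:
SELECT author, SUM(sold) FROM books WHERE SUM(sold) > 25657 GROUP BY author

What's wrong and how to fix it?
Bug: SUM(sold) is an aggregate, but WHERE filters rows before aggregation

Fix: Move the aggregate condition to a HAVING clause

Corrected query:
SELECT author, SUM(sold) FROM books GROUP BY author HAVING SUM(sold) > 25657

Result:
author | SUM(sold)
-------+----------
Atwood | 128276   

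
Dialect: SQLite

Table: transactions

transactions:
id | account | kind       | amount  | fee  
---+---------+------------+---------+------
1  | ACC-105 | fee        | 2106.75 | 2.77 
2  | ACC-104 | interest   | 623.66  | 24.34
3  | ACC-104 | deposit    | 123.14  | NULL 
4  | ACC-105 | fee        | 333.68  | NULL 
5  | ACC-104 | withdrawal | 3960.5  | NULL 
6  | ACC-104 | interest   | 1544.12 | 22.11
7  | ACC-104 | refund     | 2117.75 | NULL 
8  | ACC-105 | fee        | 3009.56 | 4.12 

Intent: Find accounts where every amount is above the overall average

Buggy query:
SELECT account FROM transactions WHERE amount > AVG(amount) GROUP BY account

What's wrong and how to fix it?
Bug: WHERE evaluates per row before aggregation, so AVG() is unavailable

Fix: Use a subquery for AVG and a HAVING MIN(...) filter so the condition holds for every row in the group

Corrected query:
SELECT account FROM transactions GROUP BY account HAVING MIN(amount) > (SELECT AVG(amount) FROM transactions)

Result:
(no rows)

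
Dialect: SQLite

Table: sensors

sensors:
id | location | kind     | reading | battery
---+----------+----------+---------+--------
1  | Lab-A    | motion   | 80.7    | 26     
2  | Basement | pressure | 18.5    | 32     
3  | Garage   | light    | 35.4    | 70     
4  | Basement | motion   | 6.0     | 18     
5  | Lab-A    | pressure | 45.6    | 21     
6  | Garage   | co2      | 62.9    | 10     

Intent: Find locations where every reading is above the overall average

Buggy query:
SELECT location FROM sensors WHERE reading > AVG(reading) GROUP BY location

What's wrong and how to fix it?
Bug: WHERE evaluates per row before aggregation, so AVG() is unavailable

Fix: Compute the overall average in a scalar subquery and compare each group's MIN against it in HAVING

Corrected query:
SELECT location FROM sensors GROUP BY location HAVING MIN(reading) > (SELECT AVG(reading) FROM sensors)

Result:
location
--------
Lab-A   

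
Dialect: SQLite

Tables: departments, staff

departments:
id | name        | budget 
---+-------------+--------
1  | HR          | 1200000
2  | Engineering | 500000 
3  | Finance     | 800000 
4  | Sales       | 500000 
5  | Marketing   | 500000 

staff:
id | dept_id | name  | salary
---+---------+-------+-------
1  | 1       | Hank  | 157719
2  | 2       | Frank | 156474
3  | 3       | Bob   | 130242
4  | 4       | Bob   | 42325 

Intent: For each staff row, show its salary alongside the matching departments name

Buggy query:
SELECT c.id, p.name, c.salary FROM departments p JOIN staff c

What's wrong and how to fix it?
Bug: JOIN with no ON clause produces a cartesian product; every staff row pairs with every departments row

Fix: Add ON c.dept_id = p.id to the JOIN

Corrected query:
SELECT c.id, p.name, c.salary FROM departments p JOIN staff c ON c.dept_id = p.id

Result:
id | name        | salary
---+-------------+-------
1  | HR          | 157719
2  | Engineering | 156474
3  | Finance     | 130242
4  | Sales       | 42325 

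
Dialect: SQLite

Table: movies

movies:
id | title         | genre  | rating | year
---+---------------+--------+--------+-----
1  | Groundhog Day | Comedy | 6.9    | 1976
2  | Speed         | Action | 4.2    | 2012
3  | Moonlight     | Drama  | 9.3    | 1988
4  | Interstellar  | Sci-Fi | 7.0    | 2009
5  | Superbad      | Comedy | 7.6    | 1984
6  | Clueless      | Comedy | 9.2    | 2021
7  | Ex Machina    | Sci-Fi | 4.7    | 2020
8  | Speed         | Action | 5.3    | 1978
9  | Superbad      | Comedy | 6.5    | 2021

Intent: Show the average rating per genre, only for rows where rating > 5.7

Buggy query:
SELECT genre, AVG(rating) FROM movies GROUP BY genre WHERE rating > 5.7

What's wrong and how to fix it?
Bug: Row-level WHERE must come before GROUP BY in the clause order

Fix: Place WHERE between FROM and GROUP BY

Corrected query:
SELECT genre, AVG(rating) FROM movies WHERE rating > 5.7 GROUP BY genre

Result:
genre  | AVG(rating)
-------+------------
Comedy | 7.55       
Drama  | 9.3        
Sci-Fi | 7          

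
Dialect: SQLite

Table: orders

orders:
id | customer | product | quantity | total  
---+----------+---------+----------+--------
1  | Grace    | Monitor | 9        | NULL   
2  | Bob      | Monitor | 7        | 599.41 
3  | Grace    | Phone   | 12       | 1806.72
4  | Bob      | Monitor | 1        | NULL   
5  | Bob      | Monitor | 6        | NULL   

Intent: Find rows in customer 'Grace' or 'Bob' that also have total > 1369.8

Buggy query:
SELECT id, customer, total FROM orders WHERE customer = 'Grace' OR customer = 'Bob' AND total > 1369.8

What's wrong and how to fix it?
Bug: Without parentheses, AND is evaluated before OR, so the total filter only applies to the 'Bob' branch

Fix: Group the OR with parentheses (or use IN), then AND the threshold

Corrected query:
SELECT id, customer, total FROM orders WHERE (customer = 'Grace' OR customer = 'Bob') AND total > 1369.8

Result:
id | customer | total  
---+----------+--------
3  | Grace    | 1806.72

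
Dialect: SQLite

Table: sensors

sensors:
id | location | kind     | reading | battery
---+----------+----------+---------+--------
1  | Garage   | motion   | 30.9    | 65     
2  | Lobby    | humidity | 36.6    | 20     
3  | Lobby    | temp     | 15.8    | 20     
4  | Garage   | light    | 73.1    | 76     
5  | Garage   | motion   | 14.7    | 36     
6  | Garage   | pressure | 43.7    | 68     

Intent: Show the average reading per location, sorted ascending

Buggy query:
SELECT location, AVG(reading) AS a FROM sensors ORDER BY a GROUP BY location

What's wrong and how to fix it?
Bug: ORDER BY appears before GROUP BY; SQL clause order requires GROUP BY first

Fix: Move ORDER BY to the end, after GROUP BY

Corrected query:
SELECT location, AVG(reading) AS a FROM sensors GROUP BY location ORDER BY a

Result:
location | a   
---------+-----
Lobby    | 26.2
Garage   | 40.6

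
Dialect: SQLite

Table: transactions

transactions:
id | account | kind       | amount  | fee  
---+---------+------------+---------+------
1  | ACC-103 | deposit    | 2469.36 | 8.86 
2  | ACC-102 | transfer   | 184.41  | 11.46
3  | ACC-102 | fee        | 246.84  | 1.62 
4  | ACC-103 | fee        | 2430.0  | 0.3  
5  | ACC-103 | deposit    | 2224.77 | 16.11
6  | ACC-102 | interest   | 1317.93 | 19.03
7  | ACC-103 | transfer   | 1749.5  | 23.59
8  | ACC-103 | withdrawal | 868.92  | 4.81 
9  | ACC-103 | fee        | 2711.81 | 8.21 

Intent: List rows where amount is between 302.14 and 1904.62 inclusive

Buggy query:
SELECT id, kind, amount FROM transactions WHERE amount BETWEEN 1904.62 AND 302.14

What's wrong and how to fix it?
Bug: The bounds are reversed; BETWEEN a AND b requires a <= b to match anything

Fix: Write BETWEEN 302.14 AND 1904.62

Corrected query:
SELECT id, kind, amount FROM transactions WHERE amount BETWEEN 302.14 AND 1904.62

Result:
id | kind       | amount 
---+------------+--------
6  | interest   | 1317.93
7  | transfer   | 1749.5 
8  | withdrawal | 868.92 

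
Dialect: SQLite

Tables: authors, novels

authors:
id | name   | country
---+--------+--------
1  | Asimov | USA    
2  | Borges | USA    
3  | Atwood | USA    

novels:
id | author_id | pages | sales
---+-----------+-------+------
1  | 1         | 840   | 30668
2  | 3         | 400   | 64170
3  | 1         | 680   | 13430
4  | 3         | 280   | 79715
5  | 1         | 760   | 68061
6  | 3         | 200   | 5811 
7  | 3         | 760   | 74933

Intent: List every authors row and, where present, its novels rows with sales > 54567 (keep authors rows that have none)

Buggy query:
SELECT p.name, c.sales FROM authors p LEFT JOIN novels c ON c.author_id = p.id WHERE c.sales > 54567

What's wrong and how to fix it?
Bug: A WHERE condition on the right-hand table after LEFT JOIN drops unmatched parents

Fix: Put 'c.sales > 54567' in the JOIN's ON clause instead of WHERE

Corrected query:
SELECT p.name, c.sales FROM authors p LEFT JOIN novels c ON c.author_id = p.id AND c.sales > 54567

Result:
name   | sales
-------+------
Asimov | 68061
Borges | NULL 
Atwood | 64170
Atwood | 74933
Atwood | 79715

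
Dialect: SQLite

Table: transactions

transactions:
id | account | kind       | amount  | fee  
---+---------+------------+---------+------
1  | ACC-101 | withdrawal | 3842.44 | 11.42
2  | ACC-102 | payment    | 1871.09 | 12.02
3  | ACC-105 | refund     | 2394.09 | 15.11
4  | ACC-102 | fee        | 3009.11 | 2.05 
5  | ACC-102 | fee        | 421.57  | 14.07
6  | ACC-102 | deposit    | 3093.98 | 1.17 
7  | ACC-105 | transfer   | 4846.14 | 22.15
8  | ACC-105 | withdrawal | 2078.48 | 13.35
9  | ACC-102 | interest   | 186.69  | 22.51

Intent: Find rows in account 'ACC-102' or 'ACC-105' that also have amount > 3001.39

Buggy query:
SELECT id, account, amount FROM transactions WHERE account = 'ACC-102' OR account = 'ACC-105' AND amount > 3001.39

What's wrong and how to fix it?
Bug: AND binds tighter than OR, so this parses as account = 'ACC-102' OR (account = 'ACC-105' AND amount > 3001.39)

Fix: Group the OR with parentheses (or use IN), then AND the threshold

Corrected query:
SELECT id, account, amount FROM transactions WHERE (account = 'ACC-102' OR account = 'ACC-105') AND amount > 3001.39

Result:
id | account | amount 
---+---------+--------
4  | ACC-102 | 3009.11
6  | ACC-102 | 3093.98
7  | ACC-105 | 4846.14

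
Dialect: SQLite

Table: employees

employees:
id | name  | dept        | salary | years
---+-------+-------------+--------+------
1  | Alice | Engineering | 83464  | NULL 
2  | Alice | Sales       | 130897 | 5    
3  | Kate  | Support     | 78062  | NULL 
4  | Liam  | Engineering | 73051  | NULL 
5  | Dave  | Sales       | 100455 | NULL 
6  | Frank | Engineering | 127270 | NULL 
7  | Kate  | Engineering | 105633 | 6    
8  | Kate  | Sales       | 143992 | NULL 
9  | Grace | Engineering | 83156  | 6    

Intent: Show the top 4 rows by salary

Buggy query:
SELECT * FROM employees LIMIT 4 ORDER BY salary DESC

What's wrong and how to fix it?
Bug: ORDER BY cannot follow LIMIT; LIMIT is the final clause

Fix: Swap the clauses: ORDER BY first, then LIMIT

Corrected query:
SELECT * FROM employees ORDER BY salary DESC LIMIT 4

Result:
id | name  | dept        | salary | years
---+-------+-------------+--------+------
8  | Kate  | Sales       | 143992 | NULL 
2  | Alice | Sales       | 130897 | 5    
6  | Frank | Engineering | 127270 | NULL 
7  | Kate  | Engineering | 105633 | 6    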